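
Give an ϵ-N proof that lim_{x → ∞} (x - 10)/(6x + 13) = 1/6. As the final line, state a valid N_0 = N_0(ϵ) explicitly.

N_0 = (73/36)/ϵ

Suppose ϵ > 0. We seek N_0 > 0 such that x > N_0 implies |(x - 10)/(6x + 13) − (1/6)| < ϵ.
(x - 10)/(6x + 13) − (1/6) = (6(x - 10) − (6x + 13)) / (6(6x + 13)) = -73/(6(6x + 13)).
For x > 0 we have 6x + 13 > 6x, so |(x - 10)/(6x + 13) − (1/6)| = 73/(6(6x + 13)) < 73/(6·6x) = (73/36)/x.
Thus |(x - 10)/(6x + 13) − (1/6)| < ϵ whenever x > (73/36)/ϵ.
Take N_0 = (73/36)/ϵ. If x > N_0 then |(x - 10)/(6x + 13) − (1/6)| < (73/36)/x < ϵ.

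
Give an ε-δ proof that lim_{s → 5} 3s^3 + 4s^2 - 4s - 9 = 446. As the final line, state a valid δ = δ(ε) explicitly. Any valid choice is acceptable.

Let ε > 0 be given. We want δ > 0 such that 0 < |s − 5| < δ implies |(3s^3 + 4s^2 - 4s - 9) − 446| < ε.
(3s^3 + 4s^2 - 4s - 9) − 446 = 3s^3 + 4s^2 - 4s - 455 = (s − 5)(3s^2 + 19s + 91).
So |(3s^3 + 4s^2 - 4s - 9) − 446| = |s − 5|·|3s^2 + 19s + 91|.
Assume first that |s − 5| < 1, so |s| < 6. Then |3s^2 + 19s + 91| ≤ 3·6^2 + 19·6 + 91 = 313.
Hence |(3s^3 + 4s^2 - 4s - 9) − 446| ≤ 313|s − 5| < ε provided |s − 5| < ε/313.
Choosing δ = min(1, ε/313) ensures both conditions, hence |(3s^3 + 4s^2 - 4s - 9) − 446| < ε.

δ = min(1, ε/313)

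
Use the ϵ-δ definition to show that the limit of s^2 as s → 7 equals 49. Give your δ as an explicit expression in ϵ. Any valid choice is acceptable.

δ = min(2, ϵ/16)

Suppose ϵ > 0. We seek δ > 0 with 0 < |s − 7| < δ ⇒ |s^2 − 49| < ϵ.
Factor: s^2 − 49 = (s − 7)(s + 7), so |s^2 − 49| = |s − 7|·|s + 7|.
Impose δ ≤ 2 so that |s| < 9; then |s + 7| ≤ 16.
Hence |s^2 − 49| ≤ 16|s − 7|, which is < ϵ once |s − 7| < ϵ/16.
Take δ = min(2, ϵ/16). If 0 < |s − 7| < δ then both bounds hold and |s^2 − 49| ≤ 16|s − 7| < 16·(ϵ/16) = ϵ.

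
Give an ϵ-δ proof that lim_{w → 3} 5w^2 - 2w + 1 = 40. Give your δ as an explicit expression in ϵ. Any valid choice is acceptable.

Let ϵ > 0. We want δ > 0 such that 0 < |w − 3| < δ implies |(5w^2 - 2w + 1) − 40| < ϵ.
(5w^2 - 2w + 1) − 40 = 5w^2 - 2w - 39 = (w − 3)(5w + 13).
So |(5w^2 - 2w + 1) − 40| = |w − 3|·|5w + 13|.
Require δ ≤ 1. Then |w − 3| < 1 gives |w| < 4, and by the triangle inequality |5w + 13| ≤ 5·4 + 13 = 33.
Hence |(5w^2 - 2w + 1) − 40| ≤ 33|w − 3| < ϵ provided |w − 3| < ϵ/33.
Take δ = min(1, ϵ/33). Then 0 < |w − 3| < δ gives both |w − 3| < 1 and |w − 3| < ϵ/33, so |(5w^2 - 2w + 1) − 40| < ϵ.

δ = min(1, ϵ/33)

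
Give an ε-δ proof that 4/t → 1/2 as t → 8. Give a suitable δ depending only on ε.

δ = min(4, 8ε)

Fix ε > 0. We seek δ > 0 such that 0 < |t − 8| < δ implies |4/t − (1/2)| < ε.
|4/t − (1/2)| = 4·|8 − t|/(8·|t|) = 4|t − 8|/(8|t|).
Restrict δ ≤ 4. Then |t − 8| < 4 gives |t| > 4, so 8|t| > 32.
Then |4/t − (1/2)| < 4|t − 8|/32, which is < ε when |t − 8| < 8ε.
Take δ = min(4, 8ε). Then 0 < |t − 8| < δ gives both |t − 8| < 4 and |t − 8| < 8ε, so |4/t − (1/2)| < ε.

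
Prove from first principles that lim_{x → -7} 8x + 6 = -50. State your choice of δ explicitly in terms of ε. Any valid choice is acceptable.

Suppose ε > 0. We need δ > 0 so that 0 < |x + 7| < δ implies |(8x + 6) + 50| < ε.
Since (8x + 6) + 50 = 8(x + 7), we have |(8x + 6) + 50| = 8|x + 7|.
Thus it suffices that |x + 7| < ε/8.
Choosing δ = ε/8 gives |(8x + 6) + 50| = 8|x + 7| < ε whenever |x + 7| < δ.

δ = ε/8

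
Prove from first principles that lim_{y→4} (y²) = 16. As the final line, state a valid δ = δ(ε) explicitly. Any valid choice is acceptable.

Fix ε > 0. We seek δ > 0 with 0 < |y − 4| < δ ⇒ |y² − 16| < ε.
Factor: y² − 16 = (y − 4)(y + 4), so |y² − 16| = |y − 4|·|y + 4|.
Impose δ ≤ 1 so that |y| < 5; then |y + 4| ≤ 9.
Hence |y² − 16| ≤ 9|y − 4|, which is < ε once |y − 4| < ε/9.
Take δ = min(1, ε/9). If 0 < |y − 4| < δ then both bounds hold and |y² − 16| ≤ 9|y − 4| < 9·(ε/9) = ε.

δ = min(1, ε/9)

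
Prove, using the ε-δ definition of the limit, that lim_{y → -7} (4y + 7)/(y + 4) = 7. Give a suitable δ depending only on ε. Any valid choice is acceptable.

δ = min(3/2, (1/2)ε)

Let ε > 0. We want δ > 0 with 0 < |y + 7| < δ ⇒ |(4y + 7)/(y + 4) − 7| < ε.
Combining over a common denominator, (4y + 7)/(y + 4) − 7 = [(4y + 7)·(-3) − (-21)·(y + 4)] / [(-3)·(y + 4)] = 9(y + 7) / ((-3)(y + 4)).
So |(4y + 7)/(y + 4) − 7| = 9|y + 7| / (3·|y + 4|).
Require δ ≤ 3/2, so |y + 4| ≥ |-3| − |y + 7| > 3 − 3/2 = 3/2.
Hence |(4y + 7)/(y + 4) − 7| < 9|y + 7|/(3·(3/2)) = 2|y + 7|, which is < ε once |y + 7| < (1/2)ε.
Take δ = min(3/2, (1/2)ε). Then 0 < |y + 7| < δ forces both bounds, so |(4y + 7)/(y + 4) − 7| < ε.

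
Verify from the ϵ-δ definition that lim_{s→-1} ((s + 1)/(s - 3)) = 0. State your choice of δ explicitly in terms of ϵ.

δ = min(2, 2ϵ)

Fix ϵ > 0. We want δ > 0 with 0 < |s + 1| < δ ⇒ |(s + 1)/(s - 3) − 0| < ϵ.
Combining over a common denominator, (s + 1)/(s - 3) − 0 = [(s + 1)·(-4) − 0·(s - 3)] / [(-4)·(s - 3)] = -4(s + 1) / ((-4)(s - 3)).
So |(s + 1)/(s - 3) − 0| = 4|s + 1| / (4·|s − 3|).
Restrict δ ≤ 2. Then |s + 1| < 2 gives |s − 3| = |(s + 1) + (-4)| ≥ 4 − 2 = 2.
Hence |(s + 1)/(s - 3) − 0| < 4|s + 1|/(4·2) = (1/2)|s + 1|, which is < ϵ once |s + 1| < 2ϵ.
Take δ = min(2, 2ϵ). Then 0 < |s + 1| < δ forces both bounds, so |(s + 1)/(s - 3) − 0| < ϵ.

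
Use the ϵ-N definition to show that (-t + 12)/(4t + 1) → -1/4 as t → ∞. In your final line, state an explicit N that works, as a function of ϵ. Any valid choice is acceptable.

N = (49/16)/ϵ

Suppose ϵ > 0. We seek N > 0 such that t > N implies |(-t + 12)/(4t + 1) + 1/4| < ϵ.
(-t + 12)/(4t + 1) + 1/4 = (4(-t + 12) − (-1)(4t + 1)) / (4(4t + 1)) = 49/(4(4t + 1)).
For t > 0 we have 4t + 1 > 4t, so |(-t + 12)/(4t + 1) + 1/4| = 49/(4(4t + 1)) < 49/(4·4t) = (49/16)/t.
Thus |(-t + 12)/(4t + 1) + 1/4| < ϵ whenever t > (49/16)/ϵ.
Take N = (49/16)/ϵ. If t > N then |(-t + 12)/(4t + 1) + 1/4| < (49/16)/t < ϵ.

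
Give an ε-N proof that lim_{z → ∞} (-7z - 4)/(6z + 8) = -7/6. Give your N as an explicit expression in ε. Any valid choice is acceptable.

N = (8/9)/ε

Let ε > 0. We seek N > 0 such that z > N implies |(-7z - 4)/(6z + 8) + 7/6| < ε.
(-7z - 4)/(6z + 8) + 7/6 = (6(-7z - 4) − (-7)(6z + 8)) / (6(6z + 8)) = 32/(6(6z + 8)).
For z > 0 we have 6z + 8 > 6z, so |(-7z - 4)/(6z + 8) + 7/6| = 32/(6(6z + 8)) < 32/(6·6z) = (8/9)/z.
Thus |(-7z - 4)/(6z + 8) + 7/6| < ε whenever z > (8/9)/ε.
Take N = (8/9)/ε. If z > N then |(-7z - 4)/(6z + 8) + 7/6| < (8/9)/z < ε.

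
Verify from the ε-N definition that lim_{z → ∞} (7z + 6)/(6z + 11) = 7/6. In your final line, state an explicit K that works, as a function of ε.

Suppose ε > 0. We seek K > 0 such that z > K implies |(7z + 6)/(6z + 11) − (7/6)| < ε.
(7z + 6)/(6z + 11) − (7/6) = (6(7z + 6) − 7(6z + 11)) / (6(6z + 11)) = -41/(6(6z + 11)).
For z > 0 we have 6z + 11 > 6z, so |(7z + 6)/(6z + 11) − (7/6)| = 41/(6(6z + 11)) < 41/(6·6z) = (41/36)/z.
Thus |(7z + 6)/(6z + 11) − (7/6)| < ε whenever z > (41/36)/ε.
Take K = (41/36)/ε. If z > K then |(7z + 6)/(6z + 11) − (7/6)| < (41/36)/z < ε.

K = (41/36)/ε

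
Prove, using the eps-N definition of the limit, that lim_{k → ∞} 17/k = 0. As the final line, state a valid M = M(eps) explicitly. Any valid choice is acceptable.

Let eps > 0. For k ≥ 1, |17/k − 0| = 17/(k) ≤ 17/k.
We need 17/k < eps, i.e. k > 17/eps.
Take M = 17/eps. If k > M then |17/k| ≤ 17/k < eps.

M = 17/eps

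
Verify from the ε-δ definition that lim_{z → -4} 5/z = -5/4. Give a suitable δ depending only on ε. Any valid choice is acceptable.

δ = min(2, (8/5)ε)

Fix ε > 0. We seek δ > 0 such that 0 < |z + 4| < δ implies |5/z + 5/4| < ε.
|5/z + 5/4| = 5·|-4 − z|/(4·|z|) = 5|z + 4|/(4|z|).
Require δ ≤ 2 so that |z| > 4 − 2 = 2, hence 4|z| > 8.
Then |5/z + 5/4| < 5|z + 4|/8, which is < ε when |z + 4| < (8/5)ε.
Take δ = min(2, (8/5)ε). Then 0 < |z + 4| < δ gives both |z + 4| < 2 and |z + 4| < (8/5)ε, so |5/z + 5/4| < ε.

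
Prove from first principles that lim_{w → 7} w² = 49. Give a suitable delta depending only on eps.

Suppose eps > 0. We seek delta > 0 with 0 < |w − 7| < delta ⇒ |w² − 49| < eps.
Factor: w² − 49 = (w − 7)(w + 7), so |w² − 49| = |w − 7|·|w + 7|.
Impose delta ≤ 1 so that |w| < 8; then |w + 7| ≤ 15.
Hence |w² − 49| ≤ 15|w − 7|, which is < eps once |w − 7| < eps/15.
Take delta = min(1, eps/15). If 0 < |w − 7| < delta then both bounds hold and |w² − 49| ≤ 15|w − 7| < 15·(eps/15) = eps.

delta = min(1, eps/15)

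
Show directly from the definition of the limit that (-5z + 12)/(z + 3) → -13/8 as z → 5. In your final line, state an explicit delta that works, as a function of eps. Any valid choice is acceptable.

delta = min(4, (32/27)eps)

Suppose eps > 0. We want delta > 0 with 0 < |z − 5| < delta ⇒ |(-5z + 12)/(z + 3) + 13/8| < eps.
Combining over a common denominator, (-5z + 12)/(z + 3) + 13/8 = [(-5z + 12)·8 − (-13)·(z + 3)] / [8·(z + 3)] = -27(z − 5) / (8(z + 3)).
So |(-5z + 12)/(z + 3) + 13/8| = 27|z − 5| / (8·|z + 3|).
Require delta ≤ 4, so |z + 3| ≥ |8| − |z − 5| > 8 − 4 = 4.
Hence |(-5z + 12)/(z + 3) + 13/8| < 27|z − 5|/(8·4) = (27/32)|z − 5|, which is < eps once |z − 5| < (32/27)eps.
Take delta = min(4, (32/27)eps). Then 0 < |z − 5| < delta forces both bounds, so |(-5z + 12)/(z + 3) + 13/8| < eps.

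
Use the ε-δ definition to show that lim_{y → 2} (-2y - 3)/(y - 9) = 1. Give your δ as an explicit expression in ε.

Let ε > 0. We want δ > 0 with 0 < |y − 2| < δ ⇒ |(-2y - 3)/(y - 9) − 1| < ε.
Combining over a common denominator, (-2y - 3)/(y - 9) − 1 = [(-2y - 3)·(-7) − (-7)·(y - 9)] / [(-7)·(y - 9)] = 21(y − 2) / ((-7)(y - 9)).
So |(-2y - 3)/(y - 9) − 1| = 21|y − 2| / (7·|y − 9|).
Restrict δ ≤ 7/2. Then |y − 2| < 7/2 gives |y − 9| = |(y − 2) + (-7)| ≥ 7 − 7/2 = 7/2.
Hence |(-2y - 3)/(y - 9) − 1| < 21|y − 2|/(7·(7/2)) = (6/7)|y − 2|, which is < ε once |y − 2| < (7/6)ε.
Take δ = min(7/2, (7/6)ε). Then 0 < |y − 2| < δ forces both bounds, so |(-2y - 3)/(y - 9) − 1| < ε.

δ = min(7/2, (7/6)ε)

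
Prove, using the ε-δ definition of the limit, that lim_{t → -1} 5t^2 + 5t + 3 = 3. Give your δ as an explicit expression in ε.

δ = min(1, ε/10)

Fix ε > 0. We want δ > 0 such that 0 < |t + 1| < δ implies |(5t^2 + 5t + 3) − 3| < ε.
(5t^2 + 5t + 3) − 3 = 5t^2 + 5t = (t + 1)(5t).
So |(5t^2 + 5t + 3) − 3| = |t + 1|·|5t|.
Assume first that |t + 1| < 1, so |t| < 2. Then |5t| ≤ 5·2 = 10.
Hence |(5t^2 + 5t + 3) − 3| ≤ 10|t + 1| < ε provided |t + 1| < ε/10.
Take δ = min(1, ε/10). Then 0 < |t + 1| < δ gives both |t + 1| < 1 and |t + 1| < ε/10, so |(5t^2 + 5t + 3) − 3| < ε.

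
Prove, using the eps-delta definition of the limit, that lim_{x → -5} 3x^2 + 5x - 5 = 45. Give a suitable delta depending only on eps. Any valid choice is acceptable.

delta = min(1, eps/28)

Let eps > 0. We want delta > 0 such that 0 < |x + 5| < delta implies |(3x^2 + 5x - 5) − 45| < eps.
(3x^2 + 5x - 5) − 45 = 3x^2 + 5x - 50 = (x + 5)(3x - 10).
So |(3x^2 + 5x - 5) − 45| = |x + 5|·|3x - 10|.
Assume first that |x + 5| < 1, so |x| < 6. Then |3x - 10| ≤ 3·6 + 10 = 28.
Hence |(3x^2 + 5x - 5) − 45| ≤ 28|x + 5| < eps provided |x + 5| < eps/28.
Take delta = min(1, eps/28). Then 0 < |x + 5| < delta gives both |x + 5| < 1 and |x + 5| < eps/28, so |(3x^2 + 5x - 5) − 45| < eps.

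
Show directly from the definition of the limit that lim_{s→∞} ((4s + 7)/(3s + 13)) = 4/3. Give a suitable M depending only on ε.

M = (31/9)/ε

Let ε > 0 be given. We seek M > 0 such that s > M implies |(4s + 7)/(3s + 13) − (4/3)| < ε.
(4s + 7)/(3s + 13) − (4/3) = (3(4s + 7) − 4(3s + 13)) / (3(3s + 13)) = -31/(3(3s + 13)).
For s > 0 we have 3s + 13 > 3s, so |(4s + 7)/(3s + 13) − (4/3)| = 31/(3(3s + 13)) < 31/(3·3s) = (31/9)/s.
Thus |(4s + 7)/(3s + 13) − (4/3)| < ε whenever s > (31/9)/ε.
Take M = (31/9)/ε. If s > M then |(4s + 7)/(3s + 13) − (4/3)| < (31/9)/s < ε.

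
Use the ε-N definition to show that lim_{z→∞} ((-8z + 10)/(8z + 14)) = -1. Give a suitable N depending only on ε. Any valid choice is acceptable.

Suppose ε > 0. We seek N > 0 such that z > N implies |(-8z + 10)/(8z + 14) + 1| < ε.
(-8z + 10)/(8z + 14) + 1 = (8(-8z + 10) − (-8)(8z + 14)) / (8(8z + 14)) = 192/(8(8z + 14)).
For z > 0 we have 8z + 14 > 8z, so |(-8z + 10)/(8z + 14) + 1| = 192/(8(8z + 14)) < 192/(8·8z) = 3/z.
Thus |(-8z + 10)/(8z + 14) + 1| < ε whenever z > 3/ε.
Take N = 3/ε. If z > N then |(-8z + 10)/(8z + 14) + 1| < 3/z < ε.

N = 3/ε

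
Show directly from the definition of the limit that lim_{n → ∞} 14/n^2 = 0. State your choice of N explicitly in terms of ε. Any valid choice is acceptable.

Suppose ε > 0. For n ≥ 1, |14/n^2 − 0| = 14/n^2.
14/n^2 < ε ⇔ n^2 > 14/ε ⇔ n > (14/ε)^{1/2}.
Take N = (14/ε)^{1/2}. Then n > N implies 14/n^2 < ε.

N = (14/ε)^{1/2}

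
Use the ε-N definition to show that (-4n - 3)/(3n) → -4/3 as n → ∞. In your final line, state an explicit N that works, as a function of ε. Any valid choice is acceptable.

N = 1/ε

Let ε > 0 be given. For n ≥ 1, |(-4n - 3)/(3n) + 4/3| = |-9|/(3(3n)) = 9/(3(3n)).
Since 3n ≥ 3n for n ≥ 1, this is ≤ 9/(3·3n) = 1/n.
So |(-4n - 3)/(3n) + 4/3| < ε whenever n > 1/ε.
Take N = 1/ε. If n > N then |(-4n - 3)/(3n) + 4/3| ≤ 1/n < ε.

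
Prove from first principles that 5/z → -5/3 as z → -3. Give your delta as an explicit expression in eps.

Let eps > 0 be given. We seek delta > 0 such that 0 < |z + 3| < delta implies |5/z + 5/3| < eps.
|5/z + 5/3| = 5·|-3 − z|/(3·|z|) = 5|z + 3|/(3|z|).
Restrict delta ≤ 3/2. Then |z + 3| < 3/2 gives |z| > 3/2, so 3|z| > 9/2.
Then |5/z + 5/3| < 5|z + 3|/(9/2), which is < eps when |z + 3| < (9/10)eps.
Take delta = min(3/2, (9/10)eps). Then 0 < |z + 3| < delta gives both |z + 3| < 3/2 and |z + 3| < (9/10)eps, so |5/z + 5/3| < eps.

delta = min(3/2, (9/10)eps)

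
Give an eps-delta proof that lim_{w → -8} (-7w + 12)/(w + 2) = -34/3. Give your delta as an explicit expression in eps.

Let eps > 0 be given. We want delta > 0 with 0 < |w + 8| < delta ⇒ |(-7w + 12)/(w + 2) + 34/3| < eps.
Combining over a common denominator, (-7w + 12)/(w + 2) + 34/3 = [(-7w + 12)·(-6) − 68·(w + 2)] / [(-6)·(w + 2)] = -26(w + 8) / ((-6)(w + 2)).
So |(-7w + 12)/(w + 2) + 34/3| = 26|w + 8| / (6·|w + 2|).
Restrict delta ≤ 3. Then |w + 8| < 3 gives |w + 2| = |(w + 8) + (-6)| ≥ 6 − 3 = 3.
Hence |(-7w + 12)/(w + 2) + 34/3| < 26|w + 8|/(6·3) = (13/9)|w + 8|, which is < eps once |w + 8| < (9/13)eps.
Take delta = min(3, (9/13)eps). Then 0 < |w + 8| < delta forces both bounds, so |(-7w + 12)/(w + 2) + 34/3| < eps.

delta = min(3, (9/13)eps)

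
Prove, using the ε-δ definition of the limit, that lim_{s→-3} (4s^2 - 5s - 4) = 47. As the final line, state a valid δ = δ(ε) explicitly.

δ = min(1, ε/33)

Fix ε > 0. We want δ > 0 such that 0 < |s + 3| < δ implies |(4s^2 - 5s - 4) − 47| < ε.
(4s^2 - 5s - 4) − 47 = 4s^2 - 5s - 51 = (s + 3)(4s - 17).
So |(4s^2 - 5s - 4) − 47| = |s + 3|·|4s - 17|.
Require δ ≤ 1. Then |s + 3| < 1 gives |s| < 4, and by the triangle inequality |4s - 17| ≤ 4·4 + 17 = 33.
Hence |(4s^2 - 5s - 4) − 47| ≤ 33|s + 3| < ε provided |s + 3| < ε/33.
Take δ = min(1, ε/33). Then 0 < |s + 3| < δ gives both |s + 3| < 1 and |s + 3| < ε/33, so |(4s^2 - 5s - 4) − 47| < ε.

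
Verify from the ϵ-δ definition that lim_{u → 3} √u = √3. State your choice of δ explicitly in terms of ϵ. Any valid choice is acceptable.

Suppose ϵ > 0. We want δ > 0 such that 0 < |u − 3| < δ implies |√u − √3| < ϵ.
Rationalise: √u − √3 = (u − 3)/(√u + √3), so |√u − √3| = |u − 3|/(√u + √3).
Restrict δ ≤ 3 so that |u − 3| < 3 forces u > 0, and then √u + √3 > √3.
Hence |√u − √3| < |u − 3|/√3, which is < ϵ once |u − 3| < √3·ϵ.
Take δ = min(3, √3·ϵ). If 0 < |u − 3| < δ then u > 0 and |√u − √3| < |u − 3|/√3 < ϵ.

δ = min(3, √3·ϵ)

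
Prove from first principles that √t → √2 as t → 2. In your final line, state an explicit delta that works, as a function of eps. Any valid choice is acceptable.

delta = min(2, √2·eps)

Suppose eps > 0. We want delta > 0 such that 0 < |t − 2| < delta implies |√t − √2| < eps.
Multiplying by the conjugate, |√t − √2| = |t − 2|/(√t + √2).
Restrict delta ≤ 2 so that |t − 2| < 2 forces t > 0, and then √t + √2 > √2.
Hence |√t − √2| < |t − 2|/√2, which is < eps once |t − 2| < √2·eps.
Take delta = min(2, √2·eps). If 0 < |t − 2| < delta then t > 0 and |√t − √2| < |t − 2|/√2 < eps.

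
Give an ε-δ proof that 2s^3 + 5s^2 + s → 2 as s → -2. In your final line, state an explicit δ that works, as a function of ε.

δ = min(2, ε/37)

Fix ε > 0. We want δ > 0 such that 0 < |s + 2| < δ implies |(2s^3 + 5s^2 + s) − 2| < ε.
(2s^3 + 5s^2 + s) − 2 = 2s^3 + 5s^2 + s - 2 = (s + 2)(2s^2 + s - 1).
So |(2s^3 + 5s^2 + s) − 2| = |s + 2|·|2s^2 + s - 1|.
Assume first that |s + 2| < 2, so |s| < 4. Then |2s^2 + s - 1| ≤ 2·4^2 + 4 + 1 = 37.
Hence |(2s^3 + 5s^2 + s) − 2| ≤ 37|s + 2| < ε provided |s + 2| < ε/37.
Take δ = min(2, ε/37). Then 0 < |s + 2| < δ gives both |s + 2| < 2 and |s + 2| < ε/37, so |(2s^3 + 5s^2 + s) − 2| < ε.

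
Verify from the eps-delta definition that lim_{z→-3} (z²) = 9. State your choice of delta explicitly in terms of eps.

Let eps > 0 be given. We seek delta > 0 with 0 < |z + 3| < delta ⇒ |z² − 9| < eps.
Factor: z² − 9 = (z + 3)(z - 3), so |z² − 9| = |z + 3|·|z - 3|.
Impose delta ≤ 1 so that |z| < 4; then |z - 3| ≤ 7.
Hence |z² − 9| ≤ 7|z + 3|, which is < eps once |z + 3| < eps/7.
Take delta = min(1, eps/7). If 0 < |z + 3| < delta then both bounds hold and |z² − 9| ≤ 7|z + 3| < 7·(eps/7) = eps.

delta = min(1, eps/7)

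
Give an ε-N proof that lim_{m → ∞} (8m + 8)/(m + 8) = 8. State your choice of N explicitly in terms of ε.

Fix ε > 0. For m ≥ 1, |(8m + 8)/(m + 8) − 8| = |-56|/((m + 8)) = 56/((m + 8)).
Since m + 8 ≥ m for m ≥ 1, this is ≤ 56/(m) = 56/m.
So |(8m + 8)/(m + 8) − 8| < ε whenever m > 56/ε.
Take N = 56/ε. If m > N then |(8m + 8)/(m + 8) − 8| ≤ 56/m < ε.

N = 56/ε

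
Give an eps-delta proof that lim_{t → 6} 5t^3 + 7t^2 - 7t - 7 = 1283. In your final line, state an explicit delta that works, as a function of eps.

Let eps > 0 be given. We want delta > 0 such that 0 < |t − 6| < delta implies |(5t^3 + 7t^2 - 7t - 7) − 1283| < eps.
(5t^3 + 7t^2 - 7t - 7) − 1283 = 5t^3 + 7t^2 - 7t - 1290 = (t − 6)(5t^2 + 37t + 215).
So |(5t^3 + 7t^2 - 7t - 7) − 1283| = |t − 6|·|5t^2 + 37t + 215|.
Require delta ≤ 1. Then |t − 6| < 1 gives |t| < 7, and by the triangle inequality |5t^2 + 37t + 215| ≤ 5·7^2 + 37·7 + 215 = 719.
Hence |(5t^3 + 7t^2 - 7t - 7) − 1283| ≤ 719|t − 6| < eps provided |t − 6| < eps/719.
Take delta = min(1, eps/719). Then 0 < |t − 6| < delta gives both |t − 6| < 1 and |t − 6| < eps/719, so |(5t^3 + 7t^2 - 7t - 7) − 1283| < eps.

delta = min(1, eps/719)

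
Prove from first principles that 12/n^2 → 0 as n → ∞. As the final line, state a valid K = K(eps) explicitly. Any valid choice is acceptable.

K = (12/eps)^{1/2}

Let eps > 0 be given. For n ≥ 1, |12/n^2 − 0| = 12/n^2.
12/n^2 < eps ⇔ n^2 > 12/eps ⇔ n > (12/eps)^{1/2}.
Take K = (12/eps)^{1/2}. Then n > K implies 12/n^2 < eps.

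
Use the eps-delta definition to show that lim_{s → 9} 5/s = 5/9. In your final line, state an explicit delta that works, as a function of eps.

Suppose eps > 0. We seek delta > 0 such that 0 < |s − 9| < delta implies |5/s − (5/9)| < eps.
|5/s − (5/9)| = 5·|9 − s|/(9·|s|) = 5|s − 9|/(9|s|).
Restrict delta ≤ 9/2. Then |s − 9| < 9/2 gives |s| > 9/2, so 9|s| > 81/2.
Then |5/s − (5/9)| < 5|s − 9|/(81/2), which is < eps when |s − 9| < (81/10)eps.
Take delta = min(9/2, (81/10)eps). Then 0 < |s − 9| < delta gives both |s − 9| < 9/2 and |s − 9| < (81/10)eps, so |5/s − (5/9)| < eps.

delta = min(9/2, (81/10)eps)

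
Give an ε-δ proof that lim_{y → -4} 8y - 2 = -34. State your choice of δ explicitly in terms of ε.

δ = ε/8

Suppose ε > 0. We need δ > 0 so that 0 < |y + 4| < δ implies |(8y - 2) + 34| < ε.
Since (8y - 2) + 34 = 8(y + 4), we have |(8y - 2) + 34| = 8|y + 4|.
So 8|y + 4| < ε exactly when |y + 4| < ε/8.
Take δ = ε/8. If 0 < |y + 4| < δ then |(8y - 2) + 34| = 8|y + 4| < 8·(ε/8) = ε.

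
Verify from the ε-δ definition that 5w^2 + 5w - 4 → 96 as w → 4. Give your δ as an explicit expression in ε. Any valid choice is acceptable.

Let ε > 0 be given. We want δ > 0 such that 0 < |w − 4| < δ implies |(5w^2 + 5w - 4) − 96| < ε.
(5w^2 + 5w - 4) − 96 = 5w^2 + 5w - 100 = (w − 4)(5w + 25).
So |(5w^2 + 5w - 4) − 96| = |w − 4|·|5w + 25|.
Require δ ≤ 2. Then |w − 4| < 2 gives |w| < 6, and by the triangle inequality |5w + 25| ≤ 5·6 + 25 = 55.
Hence |(5w^2 + 5w - 4) − 96| ≤ 55|w − 4| < ε provided |w − 4| < ε/55.
Take δ = min(2, ε/55). Then 0 < |w − 4| < δ gives both |w − 4| < 2 and |w − 4| < ε/55, so |(5w^2 + 5w - 4) − 96| < ε.

δ = min(2, ε/55)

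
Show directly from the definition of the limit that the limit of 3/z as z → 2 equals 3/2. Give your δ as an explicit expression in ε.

δ = min(1, (2/3)ε)

Fix ε > 0. We seek δ > 0 such that 0 < |z − 2| < δ implies |3/z − (3/2)| < ε.
|3/z − (3/2)| = 3·|2 − z|/(2·|z|) = 3|z − 2|/(2|z|).
Require δ ≤ 1 so that |z| > 2 − 1 = 1, hence 2|z| > 2.
Then |3/z − (3/2)| < 3|z − 2|/2, which is < ε when |z − 2| < (2/3)ε.
Take δ = min(1, (2/3)ε). Then 0 < |z − 2| < δ gives both |z − 2| < 1 and |z − 2| < (2/3)ε, so |3/z − (3/2)| < ε.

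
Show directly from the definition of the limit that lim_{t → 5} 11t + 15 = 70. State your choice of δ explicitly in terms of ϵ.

δ = ϵ/11

Let ϵ > 0. We need δ > 0 so that 0 < |t − 5| < δ implies |(11t + 15) − 70| < ϵ.
Since (11t + 15) − 70 = 11(t − 5), we have |(11t + 15) − 70| = 11|t − 5|.
Thus it suffices that |t − 5| < ϵ/11.
Take δ = ϵ/11. If 0 < |t − 5| < δ then |(11t + 15) − 70| = 11|t − 5| < 11·(ϵ/11) = ϵ.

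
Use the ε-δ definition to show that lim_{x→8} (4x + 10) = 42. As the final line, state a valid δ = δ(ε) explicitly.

δ = ε/4

Suppose ε > 0. We need δ > 0 so that 0 < |x − 8| < δ implies |(4x + 10) − 42| < ε.
Since (4x + 10) − 42 = 4(x − 8), we have |(4x + 10) − 42| = 4|x − 8|.
So 4|x − 8| < ε exactly when |x − 8| < ε/4.
Take δ = ε/4. If 0 < |x − 8| < δ then |(4x + 10) − 42| = 4|x − 8| < 4·(ε/4) = ε.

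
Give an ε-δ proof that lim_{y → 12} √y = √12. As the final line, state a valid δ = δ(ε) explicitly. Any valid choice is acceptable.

Fix ε > 0. We want δ > 0 such that 0 < |y − 12| < δ implies |√y − √12| < ε.
Rationalise: √y − √12 = (y − 12)/(√y + √12), so |√y − √12| = |y − 12|/(√y + √12).
Restrict δ ≤ 12 so that |y − 12| < 12 forces y > 0, and then √y + √12 > √12.
Hence |√y − √12| < |y − 12|/√12, which is < ε once |y − 12| < √12·ε.
Take δ = min(12, √12·ε). If 0 < |y − 12| < δ then y > 0 and |√y − √12| < |y − 12|/√12 < ε.

δ = min(12, √12·ε)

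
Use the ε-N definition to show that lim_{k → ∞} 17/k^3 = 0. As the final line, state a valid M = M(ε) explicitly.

M = (17/ε)^{1/3}

Let ε > 0. For k ≥ 1, |17/k^3 − 0| = 17/k^3.
17/k^3 < ε ⇔ k^3 > 17/ε ⇔ k > (17/ε)^{1/3}.
Take M = (17/ε)^{1/3}. Then k > M implies 17/k^3 < ε.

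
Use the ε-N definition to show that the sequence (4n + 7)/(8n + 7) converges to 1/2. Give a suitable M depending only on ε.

M = (7/16)/ε

Fix ε > 0. For n ≥ 1, |(4n + 7)/(8n + 7) − (1/2)| = |28|/(8(8n + 7)) = 28/(8(8n + 7)).
Since 8n + 7 ≥ 8n for n ≥ 1, this is ≤ 28/(8·8n) = (7/16)/n.
So |(4n + 7)/(8n + 7) − (1/2)| < ε whenever n > (7/16)/ε.
Take M = (7/16)/ε. If n > M then |(4n + 7)/(8n + 7) − (1/2)| ≤ (7/16)/n < ε.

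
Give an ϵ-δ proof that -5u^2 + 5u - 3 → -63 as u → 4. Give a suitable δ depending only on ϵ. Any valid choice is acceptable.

Fix ϵ > 0. We want δ > 0 such that 0 < |u − 4| < δ implies |(-5u^2 + 5u - 3) + 63| < ϵ.
(-5u^2 + 5u - 3) + 63 = -5u^2 + 5u + 60 = (u − 4)(-5u - 15).
So |(-5u^2 + 5u - 3) + 63| = |u − 4|·|-5u - 15|.
Assume first that |u − 4| < 2, so |u| < 6. Then |-5u - 15| ≤ 5·6 + 15 = 45.
Hence |(-5u^2 + 5u - 3) + 63| ≤ 45|u − 4| < ϵ provided |u − 4| < ϵ/45.
Take δ = min(2, ϵ/45). Then 0 < |u − 4| < δ gives both |u − 4| < 2 and |u − 4| < ϵ/45, so |(-5u^2 + 5u - 3) + 63| < ϵ.

δ = min(2, ϵ/45)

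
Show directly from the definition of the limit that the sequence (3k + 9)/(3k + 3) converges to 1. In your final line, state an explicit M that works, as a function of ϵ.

M = 2/ϵ

Let ϵ > 0. For k ≥ 1, |(3k + 9)/(3k + 3) − 1| = |18|/(3(3k + 3)) = 18/(3(3k + 3)).
Since 3k + 3 ≥ 3k for k ≥ 1, this is ≤ 18/(3·3k) = 2/k.
So |(3k + 9)/(3k + 3) − 1| < ϵ whenever k > 2/ϵ.
Take M = 2/ϵ. If k > M then |(3k + 9)/(3k + 3) − 1| ≤ 2/k < ϵ.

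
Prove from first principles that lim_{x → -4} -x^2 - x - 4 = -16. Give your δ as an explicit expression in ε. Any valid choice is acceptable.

Suppose ε > 0. We want δ > 0 such that 0 < |x + 4| < δ implies |(-x^2 - x - 4) + 16| < ε.
(-x^2 - x - 4) + 16 = -x^2 - x + 12 = (x + 4)(-x + 3).
So |(-x^2 - x - 4) + 16| = |x + 4|·|-x + 3|.
Require δ ≤ 2. Then |x + 4| < 2 gives |x| < 6, and by the triangle inequality |-x + 3| ≤ 6 + 3 = 9.
Hence |(-x^2 - x - 4) + 16| ≤ 9|x + 4| < ε provided |x + 4| < ε/9.
Choosing δ = min(2, ε/9) ensures both conditions, hence |(-x^2 - x - 4) + 16| < ε.

δ = min(2, ε/9)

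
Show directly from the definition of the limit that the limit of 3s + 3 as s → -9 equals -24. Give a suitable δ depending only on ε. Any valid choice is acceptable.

Let ε > 0. We need δ > 0 so that 0 < |s + 9| < δ implies |(3s + 3) + 24| < ε.
|(3s + 3) + 24| = |3s + 27| = 3|s + 9|.
So 3|s + 9| < ε exactly when |s + 9| < ε/3.
Take δ = ε/3. If 0 < |s + 9| < δ then |(3s + 3) + 24| = 3|s + 9| < 3·(ε/3) = ε.

δ = ε/3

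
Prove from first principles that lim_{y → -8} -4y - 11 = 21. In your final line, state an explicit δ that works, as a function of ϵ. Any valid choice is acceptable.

Let ϵ > 0. We need δ > 0 so that 0 < |y + 8| < δ implies |(-4y - 11) − 21| < ϵ.
Since (-4y - 11) − 21 = -4(y + 8), we have |(-4y - 11) − 21| = 4|y + 8|.
So 4|y + 8| < ϵ exactly when |y + 8| < ϵ/4.
Choosing δ = ϵ/4 gives |(-4y - 11) − 21| = 4|y + 8| < ϵ whenever |y + 8| < δ.

δ = ϵ/4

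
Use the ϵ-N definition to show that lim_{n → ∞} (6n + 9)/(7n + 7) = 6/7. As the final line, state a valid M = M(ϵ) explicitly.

Let ϵ > 0 be given. For n ≥ 1, |(6n + 9)/(7n + 7) − (6/7)| = |21|/(7(7n + 7)) = 21/(7(7n + 7)).
Since 7n + 7 ≥ 7n for n ≥ 1, this is ≤ 21/(7·7n) = (3/7)/n.
So |(6n + 9)/(7n + 7) − (6/7)| < ϵ whenever n > (3/7)/ϵ.
Take M = (3/7)/ϵ. If n > M then |(6n + 9)/(7n + 7) − (6/7)| ≤ (3/7)/n < ϵ.

M = (3/7)/ϵ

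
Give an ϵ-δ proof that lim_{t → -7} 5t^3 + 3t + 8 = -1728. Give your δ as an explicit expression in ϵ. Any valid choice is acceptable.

Let ϵ > 0 be given. We want δ > 0 such that 0 < |t + 7| < δ implies |(5t^3 + 3t + 8) + 1728| < ϵ.
(5t^3 + 3t + 8) + 1728 = 5t^3 + 3t + 1736 = (t + 7)(5t^2 - 35t + 248).
So |(5t^3 + 3t + 8) + 1728| = |t + 7|·|5t^2 - 35t + 248|.
Assume first that |t + 7| < 1, so |t| < 8. Then |5t^2 - 35t + 248| ≤ 5·8^2 + 35·8 + 248 = 848.
Hence |(5t^3 + 3t + 8) + 1728| ≤ 848|t + 7| < ϵ provided |t + 7| < ϵ/848.
Choosing δ = min(1, ϵ/848) ensures both conditions, hence |(5t^3 + 3t + 8) + 1728| < ϵ.

δ = min(1, ϵ/848)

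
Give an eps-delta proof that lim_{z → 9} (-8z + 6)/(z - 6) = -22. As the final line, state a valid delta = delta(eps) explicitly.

delta = min(3/2, (3/28)eps)

Let eps > 0 be given. We want delta > 0 with 0 < |z − 9| < delta ⇒ |(-8z + 6)/(z - 6) + 22| < eps.
Combining over a common denominator, (-8z + 6)/(z - 6) + 22 = [(-8z + 6)·3 − (-66)·(z - 6)] / [3·(z - 6)] = 42(z − 9) / (3(z - 6)).
So |(-8z + 6)/(z - 6) + 22| = 42|z − 9| / (3·|z − 6|).
Restrict delta ≤ 3/2. Then |z − 9| < 3/2 gives |z − 6| = |(z − 9) + 3| ≥ 3 − 3/2 = 3/2.
Hence |(-8z + 6)/(z - 6) + 22| < 42|z − 9|/(3·(3/2)) = (28/3)|z − 9|, which is < eps once |z − 9| < (3/28)eps.
Take delta = min(3/2, (3/28)eps). Then 0 < |z − 9| < delta forces both bounds, so |(-8z + 6)/(z - 6) + 22| < eps.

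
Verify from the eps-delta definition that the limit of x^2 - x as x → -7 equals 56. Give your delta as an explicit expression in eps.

Fix eps > 0. We want delta > 0 such that 0 < |x + 7| < delta implies |(x^2 - x) − 56| < eps.
(x^2 - x) − 56 = x^2 - x - 56 = (x + 7)(x - 8).
So |(x^2 - x) − 56| = |x + 7|·|x - 8|.
Require delta ≤ 1. Then |x + 7| < 1 gives |x| < 8, and by the triangle inequality |x - 8| ≤ 8 + 8 = 16.
Hence |(x^2 - x) − 56| ≤ 16|x + 7| < eps provided |x + 7| < eps/16.
Choosing delta = min(1, eps/16) ensures both conditions, hence |(x^2 - x) − 56| < eps.

delta = min(1, eps/16)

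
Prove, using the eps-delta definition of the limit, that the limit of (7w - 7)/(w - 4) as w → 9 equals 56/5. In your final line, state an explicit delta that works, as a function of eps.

Fix eps > 0. We want delta > 0 with 0 < |w − 9| < delta ⇒ |(7w - 7)/(w - 4) − (56/5)| < eps.
Combining over a common denominator, (7w - 7)/(w - 4) − (56/5) = [(7w - 7)·5 − 56·(w - 4)] / [5·(w - 4)] = -21(w − 9) / (5(w - 4)).
So |(7w - 7)/(w - 4) − (56/5)| = 21|w − 9| / (5·|w − 4|).
Require delta ≤ 5/2, so |w − 4| ≥ |5| − |w − 9| > 5 − 5/2 = 5/2.
Hence |(7w - 7)/(w - 4) − (56/5)| < 21|w − 9|/(5·(5/2)) = (42/25)|w − 9|, which is < eps once |w − 9| < (25/42)eps.
Take delta = min(5/2, (25/42)eps). Then 0 < |w − 9| < delta forces both bounds, so |(7w - 7)/(w - 4) − (56/5)| < eps.

delta = min(5/2, (25/42)eps)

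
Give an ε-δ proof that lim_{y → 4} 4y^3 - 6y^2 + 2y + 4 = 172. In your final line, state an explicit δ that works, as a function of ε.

δ = min(2, ε/246)

Let ε > 0. We want δ > 0 such that 0 < |y − 4| < δ implies |(4y^3 - 6y^2 + 2y + 4) − 172| < ε.
(4y^3 - 6y^2 + 2y + 4) − 172 = 4y^3 - 6y^2 + 2y - 168 = (y − 4)(4y^2 + 10y + 42).
So |(4y^3 - 6y^2 + 2y + 4) − 172| = |y − 4|·|4y^2 + 10y + 42|.
Require δ ≤ 2. Then |y − 4| < 2 gives |y| < 6, and by the triangle inequality |4y^2 + 10y + 42| ≤ 4·6^2 + 10·6 + 42 = 246.
Hence |(4y^3 - 6y^2 + 2y + 4) − 172| ≤ 246|y − 4| < ε provided |y − 4| < ε/246.
Choosing δ = min(2, ε/246) ensures both conditions, hence |(4y^3 - 6y^2 + 2y + 4) − 172| < ε.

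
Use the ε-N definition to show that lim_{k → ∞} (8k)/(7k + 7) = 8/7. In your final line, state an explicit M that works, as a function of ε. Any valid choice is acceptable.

M = (8/7)/ε

Suppose ε > 0. For k ≥ 1, |(8k)/(7k + 7) − (8/7)| = |-56|/(7(7k + 7)) = 56/(7(7k + 7)).
Since 7k + 7 ≥ 7k for k ≥ 1, this is ≤ 56/(7·7k) = (8/7)/k.
So |(8k)/(7k + 7) − (8/7)| < ε whenever k > (8/7)/ε.
Take M = (8/7)/ε. If k > M then |(8k)/(7k + 7) − (8/7)| ≤ (8/7)/k < ε.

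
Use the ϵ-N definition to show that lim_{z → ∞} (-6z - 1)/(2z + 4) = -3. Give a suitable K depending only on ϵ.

Fix ϵ > 0. We seek K > 0 such that z > K implies |(-6z - 1)/(2z + 4) + 3| < ϵ.
(-6z - 1)/(2z + 4) + 3 = (2(-6z - 1) − (-6)(2z + 4)) / (2(2z + 4)) = 22/(2(2z + 4)).
For z > 0 we have 2z + 4 > 2z, so |(-6z - 1)/(2z + 4) + 3| = 22/(2(2z + 4)) < 22/(2·2z) = (11/2)/z.
Thus |(-6z - 1)/(2z + 4) + 3| < ϵ whenever z > (11/2)/ϵ.
Take K = (11/2)/ϵ. If z > K then |(-6z - 1)/(2z + 4) + 3| < (11/2)/z < ϵ.

K = (11/2)/ϵ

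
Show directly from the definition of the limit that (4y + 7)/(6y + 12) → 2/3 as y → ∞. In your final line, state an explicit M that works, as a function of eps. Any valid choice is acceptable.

Suppose eps > 0. We seek M > 0 such that y > M implies |(4y + 7)/(6y + 12) − (2/3)| < eps.
(4y + 7)/(6y + 12) − (2/3) = (6(4y + 7) − 4(6y + 12)) / (6(6y + 12)) = -6/(6(6y + 12)).
For y > 0 we have 6y + 12 > 6y, so |(4y + 7)/(6y + 12) − (2/3)| = 6/(6(6y + 12)) < 6/(6·6y) = (1/6)/y.
Thus |(4y + 7)/(6y + 12) − (2/3)| < eps whenever y > (1/6)/eps.
Take M = (1/6)/eps. If y > M then |(4y + 7)/(6y + 12) − (2/3)| < (1/6)/y < eps.

M = (1/6)/eps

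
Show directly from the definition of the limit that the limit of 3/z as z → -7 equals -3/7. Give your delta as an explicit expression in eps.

delta = min(7/2, (49/6)eps)

Let eps > 0 be given. We seek delta > 0 such that 0 < |z + 7| < delta implies |3/z + 3/7| < eps.
|3/z + 3/7| = 3·|-7 − z|/(7·|z|) = 3|z + 7|/(7|z|).
Require delta ≤ 7/2 so that |z| > 7 − 7/2 = 7/2, hence 7|z| > 49/2.
Then |3/z + 3/7| < 3|z + 7|/(49/2), which is < eps when |z + 7| < (49/6)eps.
Take delta = min(7/2, (49/6)eps). Then 0 < |z + 7| < delta gives both |z + 7| < 7/2 and |z + 7| < (49/6)eps, so |3/z + 3/7| < eps.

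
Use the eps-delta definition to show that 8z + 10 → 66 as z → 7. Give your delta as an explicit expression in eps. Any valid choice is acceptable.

delta = eps/8

Fix eps > 0. We need delta > 0 so that 0 < |z − 7| < delta implies |(8z + 10) − 66| < eps.
|(8z + 10) − 66| = |8z - 56| = 8|z − 7|.
Thus it suffices that |z − 7| < eps/8.
Choosing delta = eps/8 gives |(8z + 10) − 66| = 8|z − 7| < eps whenever |z − 7| < delta.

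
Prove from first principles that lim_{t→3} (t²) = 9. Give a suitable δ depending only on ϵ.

Suppose ϵ > 0. We seek δ > 0 with 0 < |t − 3| < δ ⇒ |t² − 9| < ϵ.
Factor: t² − 9 = (t − 3)(t + 3), so |t² − 9| = |t − 3|·|t + 3|.
Impose δ ≤ 1 so that |t| < 4; then |t + 3| ≤ 7.
Hence |t² − 9| ≤ 7|t − 3|, which is < ϵ once |t − 3| < ϵ/7.
Take δ = min(1, ϵ/7). If 0 < |t − 3| < δ then both bounds hold and |t² − 9| ≤ 7|t − 3| < 7·(ϵ/7) = ϵ.

δ = min(1, ϵ/7)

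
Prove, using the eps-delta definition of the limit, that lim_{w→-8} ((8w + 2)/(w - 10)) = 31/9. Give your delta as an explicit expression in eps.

Let eps > 0. We want delta > 0 with 0 < |w + 8| < delta ⇒ |(8w + 2)/(w - 10) − (31/9)| < eps.
Combining over a common denominator, (8w + 2)/(w - 10) − (31/9) = [(8w + 2)·(-18) − (-62)·(w - 10)] / [(-18)·(w - 10)] = -82(w + 8) / ((-18)(w - 10)).
So |(8w + 2)/(w - 10) − (31/9)| = 82|w + 8| / (18·|w − 10|).
Require delta ≤ 9, so |w − 10| ≥ |-18| − |w + 8| > 18 − 9 = 9.
Hence |(8w + 2)/(w - 10) − (31/9)| < 82|w + 8|/(18·9) = (41/81)|w + 8|, which is < eps once |w + 8| < (81/41)eps.
Take delta = min(9, (81/41)eps). Then 0 < |w + 8| < delta forces both bounds, so |(8w + 2)/(w - 10) − (31/9)| < eps.

delta = min(9, (81/41)eps)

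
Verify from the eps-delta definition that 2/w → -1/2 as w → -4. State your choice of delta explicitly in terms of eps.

delta = min(2, 4eps)

Fix eps > 0. We seek delta > 0 such that 0 < |w + 4| < delta implies |2/w + 1/2| < eps.
|2/w + 1/2| = 2·|-4 − w|/(4·|w|) = 2|w + 4|/(4|w|).
Require delta ≤ 2 so that |w| > 4 − 2 = 2, hence 4|w| > 8.
Then |2/w + 1/2| < 2|w + 4|/8, which is < eps when |w + 4| < 4eps.
Take delta = min(2, 4eps). Then 0 < |w + 4| < delta gives both |w + 4| < 2 and |w + 4| < 4eps, so |2/w + 1/2| < eps.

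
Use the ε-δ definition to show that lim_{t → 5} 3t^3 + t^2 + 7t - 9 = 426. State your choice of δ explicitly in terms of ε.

Let ε > 0 be given. We want δ > 0 such that 0 < |t − 5| < δ implies |(3t^3 + t^2 + 7t - 9) − 426| < ε.
(3t^3 + t^2 + 7t - 9) − 426 = 3t^3 + t^2 + 7t - 435 = (t − 5)(3t^2 + 16t + 87).
So |(3t^3 + t^2 + 7t - 9) − 426| = |t − 5|·|3t^2 + 16t + 87|.
Assume first that |t − 5| < 2, so |t| < 7. Then |3t^2 + 16t + 87| ≤ 3·7^2 + 16·7 + 87 = 346.
Hence |(3t^3 + t^2 + 7t - 9) − 426| ≤ 346|t − 5| < ε provided |t − 5| < ε/346.
Take δ = min(2, ε/346). Then 0 < |t − 5| < δ gives both |t − 5| < 2 and |t − 5| < ε/346, so |(3t^3 + t^2 + 7t - 9) − 426| < ε.

δ = min(2, ε/346)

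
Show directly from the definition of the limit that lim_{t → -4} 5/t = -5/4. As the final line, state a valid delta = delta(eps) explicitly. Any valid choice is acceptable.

delta = min(2, (8/5)eps)

Fix eps > 0. We seek delta > 0 such that 0 < |t + 4| < delta implies |5/t + 5/4| < eps.
|5/t + 5/4| = 5·|-4 − t|/(4·|t|) = 5|t + 4|/(4|t|).
Require delta ≤ 2 so that |t| > 4 − 2 = 2, hence 4|t| > 8.
Then |5/t + 5/4| < 5|t + 4|/8, which is < eps when |t + 4| < (8/5)eps.
Take delta = min(2, (8/5)eps). Then 0 < |t + 4| < delta gives both |t + 4| < 2 and |t + 4| < (8/5)eps, so |5/t + 5/4| < eps.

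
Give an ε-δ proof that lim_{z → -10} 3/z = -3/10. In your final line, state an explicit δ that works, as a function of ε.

δ = min(5, (50/3)ε)

Fix ε > 0. We seek δ > 0 such that 0 < |z + 10| < δ implies |3/z + 3/10| < ε.
|3/z + 3/10| = 3·|-10 − z|/(10·|z|) = 3|z + 10|/(10|z|).
Restrict δ ≤ 5. Then |z + 10| < 5 gives |z| > 5, so 10|z| > 50.
Then |3/z + 3/10| < 3|z + 10|/50, which is < ε when |z + 10| < (50/3)ε.
Take δ = min(5, (50/3)ε). Then 0 < |z + 10| < δ gives both |z + 10| < 5 and |z + 10| < (50/3)ε, so |3/z + 3/10| < ε.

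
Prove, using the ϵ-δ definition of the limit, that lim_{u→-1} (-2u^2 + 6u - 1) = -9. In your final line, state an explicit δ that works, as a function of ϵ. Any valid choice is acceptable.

Let ϵ > 0 be given. We want δ > 0 such that 0 < |u + 1| < δ implies |(-2u^2 + 6u - 1) + 9| < ϵ.
(-2u^2 + 6u - 1) + 9 = -2u^2 + 6u + 8 = (u + 1)(-2u + 8).
So |(-2u^2 + 6u - 1) + 9| = |u + 1|·|-2u + 8|.
Assume first that |u + 1| < 2, so |u| < 3. Then |-2u + 8| ≤ 2·3 + 8 = 14.
Hence |(-2u^2 + 6u - 1) + 9| ≤ 14|u + 1| < ϵ provided |u + 1| < ϵ/14.
Take δ = min(2, ϵ/14). Then 0 < |u + 1| < δ gives both |u + 1| < 2 and |u + 1| < ϵ/14, so |(-2u^2 + 6u - 1) + 9| < ϵ.

δ = min(2, ϵ/14)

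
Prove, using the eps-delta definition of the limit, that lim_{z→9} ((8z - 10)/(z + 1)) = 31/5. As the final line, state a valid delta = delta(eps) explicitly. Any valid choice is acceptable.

delta = min(5, (25/9)eps)

Suppose eps > 0. We want delta > 0 with 0 < |z − 9| < delta ⇒ |(8z - 10)/(z + 1) − (31/5)| < eps.
Combining over a common denominator, (8z - 10)/(z + 1) − (31/5) = [(8z - 10)·10 − 62·(z + 1)] / [10·(z + 1)] = 18(z − 9) / (10(z + 1)).
So |(8z - 10)/(z + 1) − (31/5)| = 18|z − 9| / (10·|z + 1|).
Require delta ≤ 5, so |z + 1| ≥ |10| − |z − 9| > 10 − 5 = 5.
Hence |(8z - 10)/(z + 1) − (31/5)| < 18|z − 9|/(10·5) = (9/25)|z − 9|, which is < eps once |z − 9| < (25/9)eps.
Take delta = min(5, (25/9)eps). Then 0 < |z − 9| < delta forces both bounds, so |(8z - 10)/(z + 1) − (31/5)| < eps.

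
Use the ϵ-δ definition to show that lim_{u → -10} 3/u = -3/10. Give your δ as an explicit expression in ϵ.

Suppose ϵ > 0. We seek δ > 0 such that 0 < |u + 10| < δ implies |3/u + 3/10| < ϵ.
|3/u + 3/10| = 3·|-10 − u|/(10·|u|) = 3|u + 10|/(10|u|).
Require δ ≤ 5 so that |u| > 10 − 5 = 5, hence 10|u| > 50.
Then |3/u + 3/10| < 3|u + 10|/50, which is < ϵ when |u + 10| < (50/3)ϵ.
Take δ = min(5, (50/3)ϵ). Then 0 < |u + 10| < δ gives both |u + 10| < 5 and |u + 10| < (50/3)ϵ, so |3/u + 3/10| < ϵ.

δ = min(5, (50/3)ϵ)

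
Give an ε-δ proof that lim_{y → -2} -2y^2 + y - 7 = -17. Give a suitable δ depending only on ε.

δ = min(1, ε/11)

Let ε > 0. We want δ > 0 such that 0 < |y + 2| < δ implies |(-2y^2 + y - 7) + 17| < ε.
(-2y^2 + y - 7) + 17 = -2y^2 + y + 10 = (y + 2)(-2y + 5).
So |(-2y^2 + y - 7) + 17| = |y + 2|·|-2y + 5|.
Require δ ≤ 1. Then |y + 2| < 1 gives |y| < 3, and by the triangle inequality |-2y + 5| ≤ 2·3 + 5 = 11.
Hence |(-2y^2 + y - 7) + 17| ≤ 11|y + 2| < ε provided |y + 2| < ε/11.
Choosing δ = min(1, ε/11) ensures both conditions, hence |(-2y^2 + y - 7) + 17| < ε.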